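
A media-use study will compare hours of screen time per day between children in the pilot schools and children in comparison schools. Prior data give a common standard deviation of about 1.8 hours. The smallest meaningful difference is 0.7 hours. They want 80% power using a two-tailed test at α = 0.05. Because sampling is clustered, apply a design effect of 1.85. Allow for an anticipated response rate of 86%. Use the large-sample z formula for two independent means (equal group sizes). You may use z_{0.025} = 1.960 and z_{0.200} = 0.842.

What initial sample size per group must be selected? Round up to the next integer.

n = 224 per group

n = (z_{α/2} + z_β)² · (σ₁² + σ₂²) / δ²
  = (1.960 + 0.842)² · (2·1.8² = 6.48) / 0.7²
  = 7.8512 · 6.48 / 0.49
  = 103.83
Design effect: 1.85 × 103.83 = 192.08.
Adjust for 86% response: 192.08 / 0.86 = 223.35.
Round up → n = 224 per group.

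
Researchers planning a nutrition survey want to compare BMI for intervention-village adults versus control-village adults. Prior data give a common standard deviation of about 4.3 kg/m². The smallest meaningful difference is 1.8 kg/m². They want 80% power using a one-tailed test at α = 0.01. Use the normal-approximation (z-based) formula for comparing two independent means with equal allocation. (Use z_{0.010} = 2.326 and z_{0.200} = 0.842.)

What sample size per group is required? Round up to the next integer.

n = 115 per group

n = (z_α + z_β)² · (σ₁² + σ₂²) / δ²
  = (2.326 + 0.842)² · (2·4.3² = 36.98) / 1.8²
  = 10.0362 · 36.98 / 3.24
  = 114.55
Round up → n = 115 per group.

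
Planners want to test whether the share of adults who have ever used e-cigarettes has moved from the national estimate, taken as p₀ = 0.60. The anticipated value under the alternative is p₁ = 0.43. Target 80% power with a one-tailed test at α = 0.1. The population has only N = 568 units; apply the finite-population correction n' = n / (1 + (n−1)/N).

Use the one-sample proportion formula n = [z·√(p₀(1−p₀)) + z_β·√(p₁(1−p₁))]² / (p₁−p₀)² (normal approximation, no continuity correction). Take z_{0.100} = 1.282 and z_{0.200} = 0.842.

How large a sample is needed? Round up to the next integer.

n = 36

n = [z_α·√(p₀q₀) + z_β·√(p₁q₁)]² / (p₁ − p₀)²
  = [1.282·√(0.60·0.40) + 0.842·√(0.43·0.57)]² / (-0.17)²
  = [1.282·0.4899 + 0.842·0.4951]² / 0.0289
  = [1.0449]² / 0.0289
  = 37.78
Finite-population correction (N = 568): 37.78 / (1 + (37.78 − 1)/568) = 35.48.
Round up → n = 36.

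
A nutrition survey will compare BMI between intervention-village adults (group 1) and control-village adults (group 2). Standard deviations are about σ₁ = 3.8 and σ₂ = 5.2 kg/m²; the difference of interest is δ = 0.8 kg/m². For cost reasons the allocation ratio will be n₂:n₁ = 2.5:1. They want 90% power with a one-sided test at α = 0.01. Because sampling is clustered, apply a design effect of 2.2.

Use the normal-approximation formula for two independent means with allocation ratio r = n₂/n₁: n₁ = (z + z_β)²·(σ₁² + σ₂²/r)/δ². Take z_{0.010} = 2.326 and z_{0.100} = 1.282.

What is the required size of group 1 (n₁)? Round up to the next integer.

n₁ = (z_α + z_β)² · (σ₁² + σ₂²/r) / δ²
   = (2.326 + 1.282)² · (3.8² + 5.2²/2.5) / 0.8²
   = 13.0177 · (14.44 + 10.816) / 0.64
   = 13.0177 · 25.256 / 0.64
   = 513.71
Design effect: 2.2 × 513.71 = 1130.16.
Round up → n₁ = 1131; n₂ = r·n₁ = 2.5 × 1131 = 2828.

n₁ = 1131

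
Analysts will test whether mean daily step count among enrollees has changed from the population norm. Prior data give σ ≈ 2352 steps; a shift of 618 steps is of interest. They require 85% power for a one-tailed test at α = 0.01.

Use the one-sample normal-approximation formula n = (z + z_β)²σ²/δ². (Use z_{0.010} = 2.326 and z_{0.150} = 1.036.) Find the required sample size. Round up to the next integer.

n = 164

n = (z_α + z_β)² · σ² / δ²
  = (2.326 + 1.036)² · 2352² / 618²
  = 11.3030 · 5531904 / 381924
  = 163.72
Round up → n = 164.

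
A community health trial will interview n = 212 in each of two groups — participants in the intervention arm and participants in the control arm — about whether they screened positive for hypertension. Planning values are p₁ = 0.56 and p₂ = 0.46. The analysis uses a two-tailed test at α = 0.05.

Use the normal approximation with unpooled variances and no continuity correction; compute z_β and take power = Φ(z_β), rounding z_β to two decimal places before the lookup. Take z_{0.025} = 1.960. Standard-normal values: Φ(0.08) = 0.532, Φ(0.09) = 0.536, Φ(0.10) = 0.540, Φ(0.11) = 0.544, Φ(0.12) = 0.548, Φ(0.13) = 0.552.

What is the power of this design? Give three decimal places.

z_β = |p₁−p₂|·√(n/[p₁q₁+p₂q₂]) − z_{α/2}
    = 0.10 · √(212/0.4948) − 1.960
    = 0.10 · 20.6992 − 1.960
    = 2.0699 − 1.960 = 0.1099 → 0.11
Power = Φ(0.11) = 0.544.

Power ≈ 0.544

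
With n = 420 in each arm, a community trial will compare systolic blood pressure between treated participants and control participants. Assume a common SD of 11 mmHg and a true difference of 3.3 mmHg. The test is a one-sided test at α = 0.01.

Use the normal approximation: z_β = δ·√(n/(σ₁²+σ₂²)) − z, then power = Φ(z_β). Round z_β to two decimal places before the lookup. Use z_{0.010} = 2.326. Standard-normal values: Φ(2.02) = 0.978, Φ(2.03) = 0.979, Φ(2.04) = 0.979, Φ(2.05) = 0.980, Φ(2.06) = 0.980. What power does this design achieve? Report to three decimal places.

Power ≈ 0.978

z_β = δ·√(n/(σ₁²+σ₂²)) − z_α
    = 3.3 · √(420/242) − 2.326
    = 3.3 · 1.31740 − 2.326
    = 4.3474 − 2.326 = 2.0214 → 2.02
Power = Φ(2.02) = 0.978.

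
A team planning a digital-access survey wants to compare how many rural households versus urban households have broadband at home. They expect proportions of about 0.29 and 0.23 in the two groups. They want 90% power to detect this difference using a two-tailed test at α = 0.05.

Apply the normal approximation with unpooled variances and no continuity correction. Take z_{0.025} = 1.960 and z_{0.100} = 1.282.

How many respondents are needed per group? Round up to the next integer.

n = 1119 per group

n = (z_{α/2} + z_β)² · [p₁(1−p₁) + p₂(1−p₂)] / (p₁ − p₂)²
  = (1.960 + 1.282)² · (0.29·0.71 + 0.23·0.77) / (0.06)²
  = (3.242)² · (0.2059 + 0.1771) / 0.0036
  = 10.5106 · 0.3830 / 0.0036
  = 1118.21
Round up → n = 1119 per group.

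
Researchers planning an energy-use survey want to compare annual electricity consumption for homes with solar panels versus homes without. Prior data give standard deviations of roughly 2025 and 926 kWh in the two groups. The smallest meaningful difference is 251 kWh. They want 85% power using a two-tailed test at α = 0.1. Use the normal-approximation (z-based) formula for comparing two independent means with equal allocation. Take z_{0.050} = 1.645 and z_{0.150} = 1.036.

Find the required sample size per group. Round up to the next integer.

n = 566 per group

n = (z_{α/2} + z_β)² · (σ₁² + σ₂²) / δ²
  = (1.645 + 1.036)² · (2025² + 926² = 4958101) / 251²
  = 7.1878 · 4958101 / 63001
  = 565.67
Round up → n = 566 per group.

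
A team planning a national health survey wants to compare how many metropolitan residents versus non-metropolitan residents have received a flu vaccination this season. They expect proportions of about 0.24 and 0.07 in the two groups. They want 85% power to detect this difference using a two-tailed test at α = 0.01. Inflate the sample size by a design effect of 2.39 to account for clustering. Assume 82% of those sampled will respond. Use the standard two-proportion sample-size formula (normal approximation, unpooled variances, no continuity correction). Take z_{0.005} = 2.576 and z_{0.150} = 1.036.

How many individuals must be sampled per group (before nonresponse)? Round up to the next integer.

n = 326 per group

n = (z_{α/2} + z_β)² · [p₁(1−p₁) + p₂(1−p₂)] / (p₁ − p₂)²
  = (2.576 + 1.036)² · (0.24·0.76 + 0.07·0.93) / (0.17)²
  = (3.612)² · (0.1824 + 0.0651) / 0.0289
  = 13.0465 · 0.2475 / 0.0289
  = 111.73
Design effect: 2.39 × 111.73 = 267.04.
Adjust for 82% response: 267.04 / 0.82 = 325.65.
Round up → n = 326 per group.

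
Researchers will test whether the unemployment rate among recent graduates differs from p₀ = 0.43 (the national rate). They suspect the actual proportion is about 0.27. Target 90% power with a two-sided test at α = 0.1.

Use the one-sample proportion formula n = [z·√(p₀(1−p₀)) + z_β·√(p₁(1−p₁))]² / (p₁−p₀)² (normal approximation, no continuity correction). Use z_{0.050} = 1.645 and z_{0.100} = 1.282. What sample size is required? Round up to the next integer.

n = 75

n = [z_{α/2}·√(p₀q₀) + z_β·√(p₁q₁)]² / (p₁ − p₀)²
  = [1.645·√(0.43·0.57) + 1.282·√(0.27·0.73)]² / (-0.16)²
  = [1.645·0.4951 + 1.282·0.4440]² / 0.0256
  = [1.3836]² / 0.0256
  = 74.77
Round up → n = 75.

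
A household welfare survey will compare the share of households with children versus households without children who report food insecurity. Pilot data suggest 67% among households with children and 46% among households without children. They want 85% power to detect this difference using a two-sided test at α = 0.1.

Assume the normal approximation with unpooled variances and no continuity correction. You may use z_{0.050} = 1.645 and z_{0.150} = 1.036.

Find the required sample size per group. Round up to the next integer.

n = 77 per group

n = (z_{α/2} + z_β)² · [p₁(1−p₁) + p₂(1−p₂)] / (p₁ − p₂)²
  = (1.645 + 1.036)² · (0.67·0.33 + 0.46·0.54) / (0.21)²
  = (2.681)² · (0.2211 + 0.2484) / 0.0441
  = 7.1878 · 0.4695 / 0.0441
  = 76.52
Round up → n = 77 per group.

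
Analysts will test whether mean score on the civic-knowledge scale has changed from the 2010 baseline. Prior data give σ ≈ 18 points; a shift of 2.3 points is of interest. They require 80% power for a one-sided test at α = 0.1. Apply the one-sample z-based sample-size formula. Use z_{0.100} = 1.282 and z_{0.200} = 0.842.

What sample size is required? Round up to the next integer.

n = 277

n = (z_α + z_β)² · σ² / δ²
  = (1.282 + 0.842)² · 18² / 2.3²
  = 4.5114 · 324 / 5.29
  = 276.31
Round up → n = 277.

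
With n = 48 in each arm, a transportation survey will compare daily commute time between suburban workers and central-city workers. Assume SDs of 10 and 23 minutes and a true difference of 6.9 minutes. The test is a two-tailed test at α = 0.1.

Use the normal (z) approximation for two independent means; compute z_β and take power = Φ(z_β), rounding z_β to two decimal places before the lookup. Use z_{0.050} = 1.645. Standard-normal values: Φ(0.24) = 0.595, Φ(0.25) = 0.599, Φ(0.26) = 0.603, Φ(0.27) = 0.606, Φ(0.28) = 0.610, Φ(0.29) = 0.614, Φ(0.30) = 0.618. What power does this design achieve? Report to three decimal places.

Power ≈ 0.603

z_β = δ·√(n/(σ₁²+σ₂²)) − z_{α/2}
    = 6.9 · √(48/629) − 1.645
    = 6.9 · 0.27625 − 1.645
    = 1.9061 − 1.645 = 0.2611 → 0.26
Power = Φ(0.26) = 0.603.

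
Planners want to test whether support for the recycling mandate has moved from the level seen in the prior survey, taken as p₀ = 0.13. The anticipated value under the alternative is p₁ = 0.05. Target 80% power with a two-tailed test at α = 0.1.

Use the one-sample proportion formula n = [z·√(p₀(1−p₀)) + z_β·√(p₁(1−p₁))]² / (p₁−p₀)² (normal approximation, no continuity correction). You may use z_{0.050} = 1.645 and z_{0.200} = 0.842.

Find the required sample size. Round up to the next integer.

n = 85

n = [z_{α/2}·√(p₀q₀) + z_β·√(p₁q₁)]² / (p₁ − p₀)²
  = [1.645·√(0.13·0.87) + 0.842·√(0.05·0.95)]² / (-0.08)²
  = [1.645·0.3363 + 0.842·0.2179]² / 0.0064
  = [0.7367]² / 0.0064
  = 84.81
Round up → n = 85.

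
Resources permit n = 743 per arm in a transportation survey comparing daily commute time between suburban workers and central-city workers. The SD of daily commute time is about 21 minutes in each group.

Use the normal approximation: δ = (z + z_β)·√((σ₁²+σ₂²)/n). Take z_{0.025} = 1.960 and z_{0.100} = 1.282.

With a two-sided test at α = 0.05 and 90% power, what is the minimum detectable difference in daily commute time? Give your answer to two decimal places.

Minimum detectable difference ≈ 3.53 minutes

δ = (z_{α/2} + z_β) · √((σ₁²+σ₂²)/n)
  = (1.960 + 1.282) · √(882/743)
  = 3.242 · √1.1871
  = 3.242 · 1.0895
  = 3.5323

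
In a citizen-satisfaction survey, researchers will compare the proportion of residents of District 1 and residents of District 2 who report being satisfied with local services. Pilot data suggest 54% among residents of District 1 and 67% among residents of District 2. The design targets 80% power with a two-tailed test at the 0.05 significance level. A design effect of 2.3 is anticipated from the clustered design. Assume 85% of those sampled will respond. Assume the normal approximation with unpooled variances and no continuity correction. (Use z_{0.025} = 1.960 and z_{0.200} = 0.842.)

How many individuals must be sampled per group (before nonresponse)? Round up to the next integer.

n = (z_{α/2} + z_β)² · [p₁(1−p₁) + p₂(1−p₂)] / (p₁ − p₂)²
  = (1.960 + 0.842)² · (0.54·0.46 + 0.67·0.33) / (-0.13)²
  = (2.802)² · (0.2484 + 0.2211) / 0.0169
  = 7.8512 · 0.4695 / 0.0169
  = 218.11
Design effect: 2.3 × 218.11 = 501.66.
Adjust for 85% response: 501.66 / 0.85 = 590.19.
Round up → n = 591 per group.

n = 591 per group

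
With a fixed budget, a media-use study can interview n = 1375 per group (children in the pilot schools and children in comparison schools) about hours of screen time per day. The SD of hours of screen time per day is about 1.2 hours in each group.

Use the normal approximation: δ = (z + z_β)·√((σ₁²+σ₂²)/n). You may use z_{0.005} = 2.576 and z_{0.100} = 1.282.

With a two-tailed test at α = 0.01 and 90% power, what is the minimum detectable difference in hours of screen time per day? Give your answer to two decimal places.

Minimum detectable difference ≈ 0.18 hours

δ = (z_{α/2} + z_β) · √((σ₁²+σ₂²)/n)
  = (2.576 + 1.282) · √(2.88/1375)
  = 3.858 · √0.00209
  = 3.858 · 0.0458
  = 0.1766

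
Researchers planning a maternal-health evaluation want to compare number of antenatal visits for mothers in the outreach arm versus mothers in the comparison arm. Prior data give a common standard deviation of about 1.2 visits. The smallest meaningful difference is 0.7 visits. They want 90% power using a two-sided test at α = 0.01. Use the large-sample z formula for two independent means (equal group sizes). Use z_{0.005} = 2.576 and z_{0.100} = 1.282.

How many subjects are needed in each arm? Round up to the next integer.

n = 88 per group

n = (z_{α/2} + z_β)² · (σ₁² + σ₂²) / δ²
  = (2.576 + 1.282)² · (2·1.2² = 2.88) / 0.7²
  = 14.8842 · 2.88 / 0.49
  = 87.48
Round up → n = 88 per group.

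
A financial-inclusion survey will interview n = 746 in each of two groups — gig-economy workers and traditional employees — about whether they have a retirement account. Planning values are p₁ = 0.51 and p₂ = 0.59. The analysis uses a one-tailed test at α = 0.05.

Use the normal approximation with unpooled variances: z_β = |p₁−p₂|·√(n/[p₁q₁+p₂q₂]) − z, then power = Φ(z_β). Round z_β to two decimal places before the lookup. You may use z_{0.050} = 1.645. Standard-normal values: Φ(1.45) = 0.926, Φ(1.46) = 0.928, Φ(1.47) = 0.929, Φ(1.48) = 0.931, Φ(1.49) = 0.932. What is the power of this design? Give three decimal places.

z_β = |p₁−p₂|·√(n/[p₁q₁+p₂q₂]) − z_α
    = 0.08 · √(746/0.4918) − 1.645
    = 0.08 · 38.9471 − 1.645
    = 3.1158 − 1.645 = 1.4708 → 1.47
Power = Φ(1.47) = 0.929.

Power ≈ 0.929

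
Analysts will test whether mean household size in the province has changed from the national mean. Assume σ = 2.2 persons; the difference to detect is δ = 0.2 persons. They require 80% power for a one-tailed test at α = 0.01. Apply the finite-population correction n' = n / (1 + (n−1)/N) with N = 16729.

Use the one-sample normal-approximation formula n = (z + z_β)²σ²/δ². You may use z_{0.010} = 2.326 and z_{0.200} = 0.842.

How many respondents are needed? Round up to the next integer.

n = (z_α + z_β)² · σ² / δ²
  = (2.326 + 0.842)² · 2.2² / 0.2²
  = 10.0362 · 4.84 / 0.04
  = 1214.38
Finite-population correction (N = 16729): 1214.38 / (1 + (1214.38 − 1)/16729) = 1132.26.
Round up → n = 1133.

n = 1133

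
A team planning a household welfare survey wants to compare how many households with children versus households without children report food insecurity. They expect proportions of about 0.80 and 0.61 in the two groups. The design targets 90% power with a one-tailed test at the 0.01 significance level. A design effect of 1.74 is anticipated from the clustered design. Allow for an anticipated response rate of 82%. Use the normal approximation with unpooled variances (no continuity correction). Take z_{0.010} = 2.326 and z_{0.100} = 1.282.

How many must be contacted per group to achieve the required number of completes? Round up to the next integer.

n = 305 per group

n = (z_α + z_β)² · [p₁(1−p₁) + p₂(1−p₂)] / (p₁ − p₂)²
  = (2.326 + 1.282)² · (0.80·0.20 + 0.61·0.39) / (0.19)²
  = (3.608)² · (0.1600 + 0.2379) / 0.0361
  = 13.0177 · 0.3979 / 0.0361
  = 143.48
Design effect: 1.74 × 143.48 = 249.66.
Adjust for 82% response: 249.66 / 0.82 = 304.46.
Round up → n = 305 per group.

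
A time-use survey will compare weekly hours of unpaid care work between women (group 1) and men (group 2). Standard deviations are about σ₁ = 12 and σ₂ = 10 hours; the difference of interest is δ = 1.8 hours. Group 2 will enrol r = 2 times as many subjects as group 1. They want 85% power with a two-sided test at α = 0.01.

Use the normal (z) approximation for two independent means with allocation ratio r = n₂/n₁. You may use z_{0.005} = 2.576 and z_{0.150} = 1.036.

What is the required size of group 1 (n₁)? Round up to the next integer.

n₁ = 782

n₁ = (z_{α/2} + z_β)² · (σ₁² + σ₂²/r) / δ²
   = (2.576 + 1.036)² · (12² + 10²/2) / 1.8²
   = 13.0465 · (144 + 50) / 3.24
   = 13.0465 · 194 / 3.24
   = 781.18
Round up → n₁ = 782; n₂ = r·n₁ = 2 × 782 = 1564.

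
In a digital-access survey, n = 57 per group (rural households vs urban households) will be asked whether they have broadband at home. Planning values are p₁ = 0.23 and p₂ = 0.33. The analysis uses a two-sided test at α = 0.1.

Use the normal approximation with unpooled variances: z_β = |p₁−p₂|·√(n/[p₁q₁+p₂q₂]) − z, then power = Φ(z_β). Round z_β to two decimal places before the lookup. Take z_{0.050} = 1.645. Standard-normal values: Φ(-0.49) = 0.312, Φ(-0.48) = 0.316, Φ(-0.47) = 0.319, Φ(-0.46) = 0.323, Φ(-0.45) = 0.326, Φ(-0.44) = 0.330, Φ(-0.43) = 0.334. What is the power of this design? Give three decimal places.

z_β = |p₁−p₂|·√(n/[p₁q₁+p₂q₂]) − z_{α/2}
    = 0.10 · √(57/0.3982) − 1.645
    = 0.10 · 11.9643 − 1.645
    = 1.1964 − 1.645 = -0.4486 → -0.45
Power = Φ(-0.45) = 0.326.

Power ≈ 0.326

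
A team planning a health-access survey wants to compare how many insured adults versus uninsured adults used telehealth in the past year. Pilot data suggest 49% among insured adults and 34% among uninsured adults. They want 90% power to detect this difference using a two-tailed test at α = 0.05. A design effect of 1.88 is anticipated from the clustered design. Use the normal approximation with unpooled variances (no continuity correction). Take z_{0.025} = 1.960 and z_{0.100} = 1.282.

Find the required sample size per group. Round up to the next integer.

n = (z_{α/2} + z_β)² · [p₁(1−p₁) + p₂(1−p₂)] / (p₁ − p₂)²
  = (1.960 + 1.282)² · (0.49·0.51 + 0.34·0.66) / (0.15)²
  = (3.242)² · (0.2499 + 0.2244) / 0.0225
  = 10.5106 · 0.4743 / 0.0225
  = 221.56
Design effect: 1.88 × 221.56 = 416.54.
Round up → n = 417 per group.

n = 417 per group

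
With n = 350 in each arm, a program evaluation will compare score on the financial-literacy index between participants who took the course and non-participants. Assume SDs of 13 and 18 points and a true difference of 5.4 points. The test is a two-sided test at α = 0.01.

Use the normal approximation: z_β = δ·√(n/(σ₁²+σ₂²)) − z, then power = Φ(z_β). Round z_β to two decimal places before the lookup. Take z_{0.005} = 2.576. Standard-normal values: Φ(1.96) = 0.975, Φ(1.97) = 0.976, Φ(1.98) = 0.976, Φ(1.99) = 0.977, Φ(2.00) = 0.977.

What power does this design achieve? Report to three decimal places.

Power ≈ 0.976

z_β = δ·√(n/(σ₁²+σ₂²)) − z_{α/2}
    = 5.4 · √(350/493) − 2.576
    = 5.4 · 0.84258 − 2.576
    = 4.5499 − 2.576 = 1.9739 → 1.97
Power = Φ(1.97) = 0.976.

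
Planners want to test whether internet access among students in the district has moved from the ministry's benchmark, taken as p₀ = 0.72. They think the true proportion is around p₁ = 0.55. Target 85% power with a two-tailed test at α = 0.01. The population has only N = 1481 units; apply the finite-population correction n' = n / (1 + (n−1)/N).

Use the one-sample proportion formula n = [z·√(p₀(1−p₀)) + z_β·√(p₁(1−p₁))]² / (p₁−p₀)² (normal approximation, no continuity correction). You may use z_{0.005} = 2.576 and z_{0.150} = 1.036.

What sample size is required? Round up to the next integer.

n = 91

n = [z_{α/2}·√(p₀q₀) + z_β·√(p₁q₁)]² / (p₁ − p₀)²
  = [2.576·√(0.72·0.28) + 1.036·√(0.55·0.45)]² / (-0.17)²
  = [2.576·0.4490 + 1.036·0.4975]² / 0.0289
  = [1.6720]² / 0.0289
  = 96.74
Finite-population correction (N = 1481): 96.74 / (1 + (96.74 − 1)/1481) = 90.86.
Round up → n = 91.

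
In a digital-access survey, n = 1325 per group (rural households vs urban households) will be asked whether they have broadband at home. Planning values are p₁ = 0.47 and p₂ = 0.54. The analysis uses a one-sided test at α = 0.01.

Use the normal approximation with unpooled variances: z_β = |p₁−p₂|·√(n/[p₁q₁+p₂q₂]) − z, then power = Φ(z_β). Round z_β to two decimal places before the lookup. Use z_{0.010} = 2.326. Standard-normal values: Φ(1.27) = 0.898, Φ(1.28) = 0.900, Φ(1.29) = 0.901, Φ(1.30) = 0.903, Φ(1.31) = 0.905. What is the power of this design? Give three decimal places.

Power ≈ 0.901

z_β = |p₁−p₂|·√(n/[p₁q₁+p₂q₂]) − z_α
    = 0.07 · √(1325/0.4975) − 2.326
    = 0.07 · 51.6073 − 2.326
    = 3.6125 − 2.326 = 1.2865 → 1.29
Power = Φ(1.29) = 0.901.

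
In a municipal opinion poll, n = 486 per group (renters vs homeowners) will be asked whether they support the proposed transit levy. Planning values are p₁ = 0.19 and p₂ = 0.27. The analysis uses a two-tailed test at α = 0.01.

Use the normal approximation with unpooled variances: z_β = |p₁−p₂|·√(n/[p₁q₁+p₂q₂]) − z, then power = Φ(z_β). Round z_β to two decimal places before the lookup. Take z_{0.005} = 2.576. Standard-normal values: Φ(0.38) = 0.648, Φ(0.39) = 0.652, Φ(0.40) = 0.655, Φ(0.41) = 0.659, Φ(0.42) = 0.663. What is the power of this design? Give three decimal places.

z_β = |p₁−p₂|·√(n/[p₁q₁+p₂q₂]) − z_{α/2}
    = 0.08 · √(486/0.3510) − 2.576
    = 0.08 · 37.2104 − 2.576
    = 2.9768 − 2.576 = 0.4008 → 0.40
Power = Φ(0.40) = 0.655.

Power ≈ 0.655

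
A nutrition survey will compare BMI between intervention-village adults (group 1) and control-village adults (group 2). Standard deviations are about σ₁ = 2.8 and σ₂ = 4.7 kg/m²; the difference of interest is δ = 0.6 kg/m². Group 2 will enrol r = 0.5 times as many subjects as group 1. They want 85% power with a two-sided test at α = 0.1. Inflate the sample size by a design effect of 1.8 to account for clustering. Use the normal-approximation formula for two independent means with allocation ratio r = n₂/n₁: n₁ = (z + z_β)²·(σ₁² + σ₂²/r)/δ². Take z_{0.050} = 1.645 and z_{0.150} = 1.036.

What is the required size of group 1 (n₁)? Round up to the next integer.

n₁ = 1870

n₁ = (z_{α/2} + z_β)² · (σ₁² + σ₂²/r) / δ²
   = (1.645 + 1.036)² · (2.8² + 4.7²/0.5) / 0.6²
   = 7.1878 · (7.84 + 44.18) / 0.36
   = 7.1878 · 52.02 / 0.36
   = 1038.63
Design effect: 1.8 × 1038.63 = 1869.54.
Round up → n₁ = 1870; n₂ = r·n₁ = 0.5 × 1870 = 935.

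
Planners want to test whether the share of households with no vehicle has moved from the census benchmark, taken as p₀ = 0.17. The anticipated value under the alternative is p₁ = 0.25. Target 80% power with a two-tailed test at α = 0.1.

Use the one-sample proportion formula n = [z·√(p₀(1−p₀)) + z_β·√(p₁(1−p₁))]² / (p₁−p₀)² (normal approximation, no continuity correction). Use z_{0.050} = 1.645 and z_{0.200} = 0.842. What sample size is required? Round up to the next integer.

n = [z_{α/2}·√(p₀q₀) + z_β·√(p₁q₁)]² / (p₁ − p₀)²
  = [1.645·√(0.17·0.83) + 0.842·√(0.25·0.75)]² / (0.08)²
  = [1.645·0.3756 + 0.842·0.4330]² / 0.0064
  = [0.9825]² / 0.0064
  = 150.83
Round up → n = 151.

n = 151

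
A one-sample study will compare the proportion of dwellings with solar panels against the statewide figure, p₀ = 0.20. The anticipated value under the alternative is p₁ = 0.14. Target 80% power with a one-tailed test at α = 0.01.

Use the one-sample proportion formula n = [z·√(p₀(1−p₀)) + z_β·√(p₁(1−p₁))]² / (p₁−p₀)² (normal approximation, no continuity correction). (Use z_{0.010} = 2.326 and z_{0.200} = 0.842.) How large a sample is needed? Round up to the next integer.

n = [z_α·√(p₀q₀) + z_β·√(p₁q₁)]² / (p₁ − p₀)²
  = [2.326·√(0.20·0.80) + 0.842·√(0.14·0.86)]² / (-0.06)²
  = [2.326·0.4000 + 0.842·0.3470]² / 0.0036
  = [1.2226]² / 0.0036
  = 415.18
Round up → n = 416.

n = 416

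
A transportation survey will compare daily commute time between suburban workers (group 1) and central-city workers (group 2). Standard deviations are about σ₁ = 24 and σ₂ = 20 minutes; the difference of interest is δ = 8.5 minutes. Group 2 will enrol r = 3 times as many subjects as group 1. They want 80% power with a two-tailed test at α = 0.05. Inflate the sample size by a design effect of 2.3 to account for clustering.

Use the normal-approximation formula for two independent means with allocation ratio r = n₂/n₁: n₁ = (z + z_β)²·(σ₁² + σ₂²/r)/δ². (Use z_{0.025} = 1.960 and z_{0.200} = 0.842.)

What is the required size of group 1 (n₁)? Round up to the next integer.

n₁ = 178

n₁ = (z_{α/2} + z_β)² · (σ₁² + σ₂²/r) / δ²
   = (1.960 + 0.842)² · (24² + 20²/3) / 8.5²
   = 7.8512 · (576 + 133.3333) / 72.25
   = 7.8512 · 709.3333 / 72.25
   = 77.08
Design effect: 2.3 × 77.08 = 177.29.
Round up → n₁ = 178; n₂ = r·n₁ = 3 × 178 = 534.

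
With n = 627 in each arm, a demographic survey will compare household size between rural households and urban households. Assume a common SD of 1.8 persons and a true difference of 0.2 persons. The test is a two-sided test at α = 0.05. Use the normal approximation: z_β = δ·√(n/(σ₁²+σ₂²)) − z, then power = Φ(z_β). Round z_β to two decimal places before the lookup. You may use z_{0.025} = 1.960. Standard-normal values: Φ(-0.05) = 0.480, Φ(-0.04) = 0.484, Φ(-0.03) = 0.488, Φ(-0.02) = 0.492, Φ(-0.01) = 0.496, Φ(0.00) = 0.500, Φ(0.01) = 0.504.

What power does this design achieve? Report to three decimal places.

z_β = δ·√(n/(σ₁²+σ₂²)) − z_{α/2}
    = 0.2 · √(627/6.48) − 1.960
    = 0.2 · 9.83663 − 1.960
    = 1.9673 − 1.960 = 0.0073 → 0.01
Power = Φ(0.01) = 0.504.

Power ≈ 0.504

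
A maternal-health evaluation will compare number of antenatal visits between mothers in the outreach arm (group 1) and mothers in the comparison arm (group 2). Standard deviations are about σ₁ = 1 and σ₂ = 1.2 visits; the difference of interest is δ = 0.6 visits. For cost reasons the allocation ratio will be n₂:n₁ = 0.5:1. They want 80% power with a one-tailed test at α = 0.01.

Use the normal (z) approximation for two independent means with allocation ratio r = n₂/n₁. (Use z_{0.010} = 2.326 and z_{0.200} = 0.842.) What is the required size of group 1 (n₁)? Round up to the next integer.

n₁ = (z_α + z_β)² · (σ₁² + σ₂²/r) / δ²
   = (2.326 + 0.842)² · (1² + 1.2²/0.5) / 0.6²
   = 10.0362 · (1 + 2.88) / 0.36
   = 10.0362 · 3.88 / 0.36
   = 108.17
Round up → n₁ = 109; n₂ = r·n₁ = 0.5 × 109 = 55.

n₁ = 109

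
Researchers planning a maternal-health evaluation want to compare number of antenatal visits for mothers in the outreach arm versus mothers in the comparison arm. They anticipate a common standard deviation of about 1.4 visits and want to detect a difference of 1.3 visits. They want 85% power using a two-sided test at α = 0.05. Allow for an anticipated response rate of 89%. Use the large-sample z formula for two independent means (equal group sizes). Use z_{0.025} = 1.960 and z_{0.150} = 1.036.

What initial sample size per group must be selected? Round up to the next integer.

n = 24 per group

n = (z_{α/2} + z_β)² · (σ₁² + σ₂²) / δ²
  = (1.960 + 1.036)² · (2·1.4² = 3.92) / 1.3²
  = 8.9760 · 3.92 / 1.69
  = 20.82
Adjust for 89% response: 20.82 / 0.89 = 23.39.
Round up → n = 24 per group.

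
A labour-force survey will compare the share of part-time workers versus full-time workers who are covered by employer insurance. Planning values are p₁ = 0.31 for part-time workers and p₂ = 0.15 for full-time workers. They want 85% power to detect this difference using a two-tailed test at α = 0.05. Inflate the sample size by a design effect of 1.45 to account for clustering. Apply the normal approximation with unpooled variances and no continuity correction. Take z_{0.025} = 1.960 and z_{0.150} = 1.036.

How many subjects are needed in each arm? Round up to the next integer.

n = 174 per group

n = (z_{α/2} + z_β)² · [p₁(1−p₁) + p₂(1−p₂)] / (p₁ − p₂)²
  = (1.960 + 1.036)² · (0.31·0.69 + 0.15·0.85) / (0.16)²
  = (2.996)² · (0.2139 + 0.1275) / 0.0256
  = 8.9760 · 0.3414 / 0.0256
  = 119.70
Design effect: 1.45 × 119.70 = 173.57.
Round up → n = 174 per group.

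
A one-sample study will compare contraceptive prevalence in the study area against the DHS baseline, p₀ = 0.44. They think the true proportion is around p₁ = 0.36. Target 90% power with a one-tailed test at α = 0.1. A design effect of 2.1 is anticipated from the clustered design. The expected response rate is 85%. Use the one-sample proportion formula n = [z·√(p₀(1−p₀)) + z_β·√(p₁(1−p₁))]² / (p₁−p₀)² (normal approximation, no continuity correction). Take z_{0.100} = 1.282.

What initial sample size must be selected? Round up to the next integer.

n = 605

n = [z_α·√(p₀q₀) + z_β·√(p₁q₁)]² / (p₁ − p₀)²
  = [1.282·√(0.44·0.56) + 1.282·√(0.36·0.64)]² / (-0.08)²
  = [1.282·0.4964 + 1.282·0.4800]² / 0.0064
  = [1.2517]² / 0.0064
  = 244.82
Design effect: 2.1 × 244.82 = 514.11.
Adjust for 85% response: 514.11 / 0.85 = 604.84.
Round up → n = 605.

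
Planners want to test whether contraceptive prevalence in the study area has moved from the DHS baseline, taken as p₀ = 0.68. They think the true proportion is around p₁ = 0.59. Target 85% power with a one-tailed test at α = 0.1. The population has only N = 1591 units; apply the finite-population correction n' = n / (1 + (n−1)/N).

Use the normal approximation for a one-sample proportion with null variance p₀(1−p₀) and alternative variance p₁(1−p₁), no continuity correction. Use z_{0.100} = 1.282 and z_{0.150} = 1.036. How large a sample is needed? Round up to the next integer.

n = 139

n = [z_α·√(p₀q₀) + z_β·√(p₁q₁)]² / (p₁ − p₀)²
  = [1.282·√(0.68·0.32) + 1.036·√(0.59·0.41)]² / (-0.09)²
  = [1.282·0.4665 + 1.036·0.4918]² / 0.0081
  = [1.1076]² / 0.0081
  = 151.44
Finite-population correction (N = 1591): 151.44 / (1 + (151.44 − 1)/1591) = 138.36.
Round up → n = 139.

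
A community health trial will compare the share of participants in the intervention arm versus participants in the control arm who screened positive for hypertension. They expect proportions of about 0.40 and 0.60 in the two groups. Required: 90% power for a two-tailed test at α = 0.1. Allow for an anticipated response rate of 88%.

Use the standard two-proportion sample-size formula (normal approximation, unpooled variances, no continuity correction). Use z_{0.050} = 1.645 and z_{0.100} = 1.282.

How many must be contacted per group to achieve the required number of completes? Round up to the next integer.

n = 117 per group

n = (z_{α/2} + z_β)² · [p₁(1−p₁) + p₂(1−p₂)] / (p₁ − p₂)²
  = (1.645 + 1.282)² · (0.40·0.60 + 0.60·0.40) / (-0.20)²
  = (2.927)² · (0.2400 + 0.2400) / 0.0400
  = 8.5673 · 0.4800 / 0.0400
  = 102.81
Adjust for 88% response: 102.81 / 0.88 = 116.83.
Round up → n = 117 per group.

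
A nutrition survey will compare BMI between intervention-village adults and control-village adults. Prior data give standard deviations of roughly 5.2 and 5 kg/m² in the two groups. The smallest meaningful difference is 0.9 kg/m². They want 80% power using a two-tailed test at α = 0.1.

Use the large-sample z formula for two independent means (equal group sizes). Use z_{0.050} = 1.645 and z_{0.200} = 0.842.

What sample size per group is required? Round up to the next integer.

n = 398 per group

n = (z_{α/2} + z_β)² · (σ₁² + σ₂²) / δ²
  = (1.645 + 0.842)² · (5.2² + 5² = 52.04) / 0.9²
  = 6.1852 · 52.04 / 0.81
  = 397.38
Round up → n = 398 per group.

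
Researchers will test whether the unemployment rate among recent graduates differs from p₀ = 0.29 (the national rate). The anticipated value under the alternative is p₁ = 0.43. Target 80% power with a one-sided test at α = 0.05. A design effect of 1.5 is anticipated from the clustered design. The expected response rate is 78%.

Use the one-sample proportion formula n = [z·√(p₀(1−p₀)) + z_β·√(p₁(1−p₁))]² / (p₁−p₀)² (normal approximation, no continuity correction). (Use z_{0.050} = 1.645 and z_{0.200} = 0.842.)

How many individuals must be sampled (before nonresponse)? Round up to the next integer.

n = 133

n = [z_α·√(p₀q₀) + z_β·√(p₁q₁)]² / (p₁ − p₀)²
  = [1.645·√(0.29·0.71) + 0.842·√(0.43·0.57)]² / (0.14)²
  = [1.645·0.4538 + 0.842·0.4951]² / 0.0196
  = [1.1633]² / 0.0196
  = 69.04
Design effect: 1.5 × 69.04 = 103.56.
Adjust for 78% response: 103.56 / 0.78 = 132.78.
Round up → n = 133.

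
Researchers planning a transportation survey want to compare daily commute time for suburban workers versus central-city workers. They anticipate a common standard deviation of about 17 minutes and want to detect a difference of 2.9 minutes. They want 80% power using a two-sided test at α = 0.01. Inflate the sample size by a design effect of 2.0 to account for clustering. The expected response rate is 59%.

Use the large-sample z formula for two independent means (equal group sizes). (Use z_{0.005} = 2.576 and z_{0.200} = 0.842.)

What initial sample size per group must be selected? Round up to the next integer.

n = (z_{α/2} + z_β)² · (σ₁² + σ₂²) / δ²
  = (2.576 + 0.842)² · (2·17² = 578) / 2.9²
  = 11.6827 · 578 / 8.41
  = 802.93
Design effect: 2.0 × 802.93 = 1605.85.
Adjust for 59% response: 1605.85 / 0.59 = 2721.79.
Round up → n = 2722 per group.

n = 2722 per group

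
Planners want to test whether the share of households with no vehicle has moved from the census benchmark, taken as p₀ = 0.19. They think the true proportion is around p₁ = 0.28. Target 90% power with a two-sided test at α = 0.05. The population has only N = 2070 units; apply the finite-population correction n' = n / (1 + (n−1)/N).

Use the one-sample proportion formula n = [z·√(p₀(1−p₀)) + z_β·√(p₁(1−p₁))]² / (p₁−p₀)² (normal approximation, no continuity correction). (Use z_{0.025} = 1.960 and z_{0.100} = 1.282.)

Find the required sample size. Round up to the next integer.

n = 202

n = [z_{α/2}·√(p₀q₀) + z_β·√(p₁q₁)]² / (p₁ − p₀)²
  = [1.960·√(0.19·0.81) + 1.282·√(0.28·0.72)]² / (0.09)²
  = [1.960·0.3923 + 1.282·0.4490]² / 0.0081
  = [1.3445]² / 0.0081
  = 223.18
Finite-population correction (N = 2070): 223.18 / (1 + (223.18 − 1)/2070) = 201.55.
Round up → n = 202.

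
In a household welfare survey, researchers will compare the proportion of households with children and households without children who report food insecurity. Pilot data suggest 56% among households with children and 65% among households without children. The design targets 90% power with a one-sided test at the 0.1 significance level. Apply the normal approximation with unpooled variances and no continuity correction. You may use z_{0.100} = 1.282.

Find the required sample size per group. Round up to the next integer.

n = (z_α + z_β)² · [p₁(1−p₁) + p₂(1−p₂)] / (p₁ − p₂)²
  = (1.282 + 1.282)² · (0.56·0.44 + 0.65·0.35) / (-0.09)²
  = (2.564)² · (0.2464 + 0.2275) / 0.0081
  = 6.5741 · 0.4739 / 0.0081
  = 384.63
Round up → n = 385 per group.

n = 385 per group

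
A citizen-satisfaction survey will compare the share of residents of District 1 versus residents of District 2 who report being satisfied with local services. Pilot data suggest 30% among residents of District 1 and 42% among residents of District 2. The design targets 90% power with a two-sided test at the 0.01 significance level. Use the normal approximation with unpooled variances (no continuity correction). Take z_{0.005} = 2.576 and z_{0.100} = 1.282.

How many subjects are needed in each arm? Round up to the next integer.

n = (z_{α/2} + z_β)² · [p₁(1−p₁) + p₂(1−p₂)] / (p₁ − p₂)²
  = (2.576 + 1.282)² · (0.30·0.70 + 0.42·0.58) / (-0.12)²
  = (3.858)² · (0.2100 + 0.2436) / 0.0144
  = 14.8842 · 0.4536 / 0.0144
  = 468.85
Round up → n = 469 per group.

n = 469 per group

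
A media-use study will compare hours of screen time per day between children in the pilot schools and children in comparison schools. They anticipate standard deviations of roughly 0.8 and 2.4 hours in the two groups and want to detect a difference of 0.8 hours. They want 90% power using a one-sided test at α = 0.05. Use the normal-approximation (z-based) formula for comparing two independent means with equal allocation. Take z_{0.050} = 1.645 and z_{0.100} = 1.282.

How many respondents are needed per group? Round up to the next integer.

n = (z_α + z_β)² · (σ₁² + σ₂²) / δ²
  = (1.645 + 1.282)² · (0.8² + 2.4² = 6.4) / 0.8²
  = 8.5673 · 6.4 / 0.64
  = 85.67
Round up → n = 86 per group.

n = 86 per group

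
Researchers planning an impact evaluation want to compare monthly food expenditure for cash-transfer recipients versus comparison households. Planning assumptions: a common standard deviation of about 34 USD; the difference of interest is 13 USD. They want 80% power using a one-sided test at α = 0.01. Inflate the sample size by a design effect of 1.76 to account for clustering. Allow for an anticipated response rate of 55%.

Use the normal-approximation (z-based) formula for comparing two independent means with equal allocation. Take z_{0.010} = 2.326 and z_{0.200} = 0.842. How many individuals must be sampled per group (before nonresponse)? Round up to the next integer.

n = 440 per group

n = (z_α + z_β)² · (σ₁² + σ₂²) / δ²
  = (2.326 + 0.842)² · (2·34² = 2312) / 13²
  = 10.0362 · 2312 / 169
  = 137.30
Design effect: 1.76 × 137.30 = 241.65.
Adjust for 55% response: 241.65 / 0.55 = 439.36.
Round up → n = 440 per group.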